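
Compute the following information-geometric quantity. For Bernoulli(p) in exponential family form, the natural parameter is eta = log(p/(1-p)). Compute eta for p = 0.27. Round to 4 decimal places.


Natural parameter for Bernoulli: eta = log(p/(1-p)).
p = 0.27, 1-p = 0.73.
p/(1-p) = 0.369863.
eta = log(0.369863) = -0.9946

-0.9946


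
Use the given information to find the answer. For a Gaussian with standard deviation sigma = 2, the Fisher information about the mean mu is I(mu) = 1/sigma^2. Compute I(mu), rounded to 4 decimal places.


The Fisher information for the mean of a normal distribution is I(mu) = 1/sigma^2.
sigma = 2, so sigma^2 = 4.
I(mu) = 1/4 = 0.2500

0.2500


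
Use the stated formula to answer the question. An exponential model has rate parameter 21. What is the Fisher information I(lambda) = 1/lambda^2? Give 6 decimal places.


Fisher information for exponential: I(lambda) = 1/lambda^2.
lambda = 21, lambda^2 = 441.
I = 1/441 = 0.002268

0.002268


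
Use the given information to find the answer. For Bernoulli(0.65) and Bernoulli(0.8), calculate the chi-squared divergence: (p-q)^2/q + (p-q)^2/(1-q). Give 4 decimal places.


Chi-squared divergence between Bernoulli distributions:
chi^2 = (p-q)^2/q + (p-q)^2/(1-q).
p = 0.65, q = 0.8, p-q = -0.15.
(p-q)^2 = 0.0225.
term1 = 0.0225/0.8 = 0.028125.
term2 = 0.0225/0.2 = 0.1125.
chi^2 = 0.028125 + 0.1125 = 0.1406

0.1406


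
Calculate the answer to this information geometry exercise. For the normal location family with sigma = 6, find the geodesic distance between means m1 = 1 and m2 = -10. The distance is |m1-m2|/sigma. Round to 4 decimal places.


On the fixed-variance normal subfamily, geodesic distance = |m1-m2|/sigma.
|1 - -10| = 11.
sigma = 6.
d = 11/6 = 1.8333

1.8333


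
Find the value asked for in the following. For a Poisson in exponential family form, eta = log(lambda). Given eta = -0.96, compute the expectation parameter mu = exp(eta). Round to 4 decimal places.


Expectation parameter for Poisson exponential family:
mu = exp(eta).
eta = -0.96.
mu = exp(-0.96) = 0.3829

0.3829


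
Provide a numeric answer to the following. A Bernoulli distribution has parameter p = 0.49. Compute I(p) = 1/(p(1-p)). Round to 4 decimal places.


For Bernoulli(p), Fisher information is I(p) = 1/(p*(1-p)).
p = 0.49, 1-p = 0.51.
p*(1-p) = 0.2499.
I(p) = 1/0.2499 = 4.0016

4.0016


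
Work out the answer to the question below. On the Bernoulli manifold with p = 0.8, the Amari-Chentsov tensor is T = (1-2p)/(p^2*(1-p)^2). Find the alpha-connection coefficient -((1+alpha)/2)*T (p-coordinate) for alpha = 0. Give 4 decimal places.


Skewness (Amari-Chentsov) tensor: T = (1-2p)/(p^2*(1-p)^2).
p = 0.8, 1-2p = -0.6, p^2 = 0.64, (1-p)^2 = 0.04.
T = -0.6/(0.64 * 0.04) = -23.4375.
In the p-coordinate, Gamma^(alpha) = Gamma^(0) - (alpha/2)*T with Gamma^(0) = (1/2)*g'(p) = -T/2,
so Gamma^(alpha) = -((1+alpha)/2)*T.
alpha = 0, -(1+alpha)/2 = -0.5.
Gamma = -0.5 * -23.4375 = 11.7188

11.7188


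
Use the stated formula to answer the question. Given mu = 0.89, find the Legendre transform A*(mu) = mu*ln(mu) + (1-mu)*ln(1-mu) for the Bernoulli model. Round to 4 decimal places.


Legendre transform for Bernoulli:
A*(mu) = mu*log(mu) + (1-mu)*log(1-mu).
mu = 0.89, 1-mu = 0.11.
mu*log(mu) = 0.89*log(0.89) = -0.103715.
(1-mu)*log(1-mu) = 0.11*log(0.11) = -0.2428.
A* = -0.103715 + -0.2428 = -0.3465

-0.3465


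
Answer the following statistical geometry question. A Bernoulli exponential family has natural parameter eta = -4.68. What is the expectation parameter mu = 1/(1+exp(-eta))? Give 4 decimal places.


Dual coordinate (expectation parameter) for Bernoulli:
mu = 1/(1+exp(-eta)).
eta = -4.68.
exp(-eta) = exp(4.68) = 107.770073.
mu = 1/(1+107.770073) = 0.0092

0.0092


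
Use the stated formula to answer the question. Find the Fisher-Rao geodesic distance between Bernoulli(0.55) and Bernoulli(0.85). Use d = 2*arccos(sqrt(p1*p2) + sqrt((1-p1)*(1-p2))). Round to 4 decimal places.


Geodesic distance on Bernoulli manifold:
d(p1,p2) = 2*arccos(sqrt(p1*p2) + sqrt((1-p1)*(1-p2))).
sqrt(p1*p2) = sqrt(0.55*0.85) = 0.68374.
sqrt((1-p1)*(1-p2)) = sqrt(0.45*0.15) = 0.259808.
arg = 0.68374 + 0.259808 = 0.943547.
d = 2*arccos(0.943547) = 0.6752

0.6752


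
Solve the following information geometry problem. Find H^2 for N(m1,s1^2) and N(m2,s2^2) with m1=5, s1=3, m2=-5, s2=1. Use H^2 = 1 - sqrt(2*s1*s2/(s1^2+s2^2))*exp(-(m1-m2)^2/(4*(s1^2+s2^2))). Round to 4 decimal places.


Squared Hellinger distance for Gaussians:
H^2 = 1 - sqrt(2*s1*s2/(s1^2+s2^2)) * exp(-(m1-m2)^2/(4*(s1^2+s2^2))).
s1^2 = 9, s2^2 = 1, s1^2+s2^2 = 10.
sqrt(2*3*1/(10)) = 0.774597.
(m1-m2)^2 = (10)^2 = 100.
exp(-100/(4*10)) = exp(-2.5) = 0.082085.
H^2 = 1 - 0.774597*0.082085 = 0.9364

0.9364


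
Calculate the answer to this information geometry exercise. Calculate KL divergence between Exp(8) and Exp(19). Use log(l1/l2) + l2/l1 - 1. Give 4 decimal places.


KL divergence for exponential family:
KL = log(l1/l2) + l2/l1 - 1.
log(8/19) = -0.864997.
19/8 = 2.375.
KL = -0.864997 + 2.375 - 1 = 0.5100

0.5100


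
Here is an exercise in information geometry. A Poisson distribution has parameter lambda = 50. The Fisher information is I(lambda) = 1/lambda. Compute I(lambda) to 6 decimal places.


Fisher information for Poisson: I(lambda) = 1/lambda.
lambda = 50.
I(lambda) = 1/50 = 0.020000

0.020000


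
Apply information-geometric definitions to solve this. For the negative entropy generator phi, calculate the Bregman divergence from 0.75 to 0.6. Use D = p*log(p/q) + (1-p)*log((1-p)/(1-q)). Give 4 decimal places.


Bregman divergence with negative entropy generator:
D = p*log(p/q) + (1-p)*log((1-p)/(1-q)).
p = 0.75, q = 0.6.
p*log(p/q) = 0.75*log(0.75/0.6) = 0.167358.
(1-p)*log((1-p)/(1-q)) = 0.25*log(0.25/0.4) = -0.117501.
D = 0.167358 + -0.117501 = 0.0499

0.0499


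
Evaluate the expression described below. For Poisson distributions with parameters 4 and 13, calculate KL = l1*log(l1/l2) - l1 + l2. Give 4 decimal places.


KL divergence for Poisson:
KL = l1*log(l1/l2) - l1 + l2.
l1 = 4, l2 = 13.
log(4/13) = -1.178655.
l1*log(l1/l2) = 4 * -1.178655 = -4.71462.
KL = -4.71462 - 4 + 13 = 4.2854

4.2854


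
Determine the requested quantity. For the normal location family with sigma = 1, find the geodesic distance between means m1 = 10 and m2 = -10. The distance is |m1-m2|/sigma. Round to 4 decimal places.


On the fixed-variance normal subfamily, geodesic distance = |m1-m2|/sigma.
|10 - -10| = 20.
sigma = 1.
d = 20/1 = 20.0000

20.0000


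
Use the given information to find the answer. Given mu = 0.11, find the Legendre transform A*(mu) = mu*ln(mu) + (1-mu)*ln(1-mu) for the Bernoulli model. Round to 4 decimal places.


Legendre transform for Bernoulli:
A*(mu) = mu*log(mu) + (1-mu)*log(1-mu).
mu = 0.11, 1-mu = 0.89.
mu*log(mu) = 0.11*log(0.11) = -0.2428.
(1-mu)*log(1-mu) = 0.89*log(0.89) = -0.103715.
A* = -0.2428 + -0.103715 = -0.3465

-0.3465


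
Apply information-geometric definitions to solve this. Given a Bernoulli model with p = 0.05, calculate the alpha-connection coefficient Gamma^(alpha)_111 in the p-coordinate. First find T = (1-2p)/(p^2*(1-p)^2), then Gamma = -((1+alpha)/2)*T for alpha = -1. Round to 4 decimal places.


Skewness (Amari-Chentsov) tensor: T = (1-2p)/(p^2*(1-p)^2).
p = 0.05, 1-2p = 0.9, p^2 = 0.0025, (1-p)^2 = 0.9025.
T = 0.9/(0.0025 * 0.9025) = 398.891967.
In the p-coordinate, Gamma^(alpha) = Gamma^(0) - (alpha/2)*T with Gamma^(0) = (1/2)*g'(p) = -T/2,
so Gamma^(alpha) = -((1+alpha)/2)*T.
alpha = -1, -(1+alpha)/2 = 0.0.
Gamma = 0.0 * 398.891967 = 0.0000

0.0000


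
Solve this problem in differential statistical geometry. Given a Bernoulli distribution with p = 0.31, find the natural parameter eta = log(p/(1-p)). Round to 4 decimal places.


Natural parameter for Bernoulli: eta = log(p/(1-p)).
p = 0.31, 1-p = 0.69.
p/(1-p) = 0.449275.
eta = log(0.449275) = -0.8001

-0.8001


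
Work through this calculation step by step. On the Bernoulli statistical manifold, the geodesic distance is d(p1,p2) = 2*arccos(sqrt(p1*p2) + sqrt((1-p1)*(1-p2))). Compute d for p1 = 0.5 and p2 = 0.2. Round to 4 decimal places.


Geodesic distance on Bernoulli manifold:
d(p1,p2) = 2*arccos(sqrt(p1*p2) + sqrt((1-p1)*(1-p2))).
sqrt(p1*p2) = sqrt(0.5*0.2) = 0.316228.
sqrt((1-p1)*(1-p2)) = sqrt(0.5*0.8) = 0.632456.
arg = 0.316228 + 0.632456 = 0.948683.
d = 2*arccos(0.948683) = 0.6435

0.6435


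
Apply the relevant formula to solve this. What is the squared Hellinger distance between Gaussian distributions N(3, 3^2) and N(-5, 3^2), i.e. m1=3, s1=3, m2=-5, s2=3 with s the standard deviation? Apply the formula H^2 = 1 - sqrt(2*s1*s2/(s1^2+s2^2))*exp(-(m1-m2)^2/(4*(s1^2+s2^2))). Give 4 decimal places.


Squared Hellinger distance for Gaussians:
H^2 = 1 - sqrt(2*s1*s2/(s1^2+s2^2)) * exp(-(m1-m2)^2/(4*(s1^2+s2^2))).
s1^2 = 9, s2^2 = 9, s1^2+s2^2 = 18.
sqrt(2*3*3/(18)) = 1.0.
(m1-m2)^2 = (8)^2 = 64.
exp(-64/(4*18)) = exp(-0.888889) = 0.411112.
H^2 = 1 - 1.0*0.411112 = 0.5889

0.5889


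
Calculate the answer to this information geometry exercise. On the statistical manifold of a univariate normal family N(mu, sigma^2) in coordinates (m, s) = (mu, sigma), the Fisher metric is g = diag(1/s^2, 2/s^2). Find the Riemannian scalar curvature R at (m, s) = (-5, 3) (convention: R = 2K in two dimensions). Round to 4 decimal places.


The metric has the form g = (A dm^2 + B ds^2)/s^2 with A = 1, B = 2.
Substitute u = sqrt(A/B)*m: g = B*(du^2 + ds^2)/s^2, i.e. B times the
Poincare upper half-plane metric, which has constant Gaussian curvature -1.
Scaling a 2D metric by a constant c divides the Gaussian curvature by c,
so K = -1/B = -1/(2) = -0.5000 everywhere (the point (m, s) = (-5, 3) is irrelevant:
the curvature is constant).
Scalar curvature in dimension 2: R = 2K = -2/(2) = -1.0000.

-1.0000


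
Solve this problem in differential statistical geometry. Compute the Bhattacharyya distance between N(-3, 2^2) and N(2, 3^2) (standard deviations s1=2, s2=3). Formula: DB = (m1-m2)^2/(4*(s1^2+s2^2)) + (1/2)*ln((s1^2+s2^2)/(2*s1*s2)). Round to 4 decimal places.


Bhattacharyya distance between two Gaussians:
DB = (m1-m2)^2/(4*(s1^2+s2^2)) + (1/2)*ln((s1^2+s2^2)/(2*s1*s2)).
(m1-m2)^2 = (-5)^2 = 25.
s1^2+s2^2 = 4 + 9 = 13.
term1 = 25/52 = 0.480769.
term2 = 0.5*ln(13/12.0) = 0.040021.
DB = 0.480769 + 0.040021 = 0.5208

0.5208


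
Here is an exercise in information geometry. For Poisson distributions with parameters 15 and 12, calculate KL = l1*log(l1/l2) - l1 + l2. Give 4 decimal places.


KL divergence for Poisson:
KL = l1*log(l1/l2) - l1 + l2.
l1 = 15, l2 = 12.
log(15/12) = 0.223144.
l1*log(l1/l2) = 15 * 0.223144 = 3.347153.
KL = 3.347153 - 15 + 12 = 0.3472

0.3472


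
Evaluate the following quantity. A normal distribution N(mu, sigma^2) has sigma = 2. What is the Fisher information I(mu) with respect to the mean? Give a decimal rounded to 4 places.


The Fisher information for the mean of a normal distribution is I(mu) = 1/sigma^2.
sigma = 2, so sigma^2 = 4.
I(mu) = 1/4 = 0.2500

0.2500


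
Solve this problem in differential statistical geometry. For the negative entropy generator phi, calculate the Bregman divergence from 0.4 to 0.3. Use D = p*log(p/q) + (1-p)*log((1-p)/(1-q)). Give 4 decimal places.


Bregman divergence with negative entropy generator:
D = p*log(p/q) + (1-p)*log((1-p)/(1-q)).
p = 0.4, q = 0.3.
p*log(p/q) = 0.4*log(0.4/0.3) = 0.115073.
(1-p)*log((1-p)/(1-q)) = 0.6*log(0.6/0.7) = -0.09249.
D = 0.115073 + -0.09249 = 0.0226

0.0226


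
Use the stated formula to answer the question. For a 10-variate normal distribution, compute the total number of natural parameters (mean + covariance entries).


Exponential family dimension calculation:
For 10-dim MVN: mean has 10 params, covariance has 10*11/2 = 55 unique entries.
Total dim = 10 + 55 = 65.

65


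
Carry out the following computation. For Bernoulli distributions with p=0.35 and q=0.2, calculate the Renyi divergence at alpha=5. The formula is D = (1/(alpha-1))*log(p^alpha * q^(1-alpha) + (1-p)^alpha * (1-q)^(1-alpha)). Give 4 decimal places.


Renyi divergence of order alpha between Bernoulli distributions:
D = (1/(alpha-1))*log(p^alpha * q^(1-alpha) + (1-p)^alpha * (1-q)^(1-alpha)).
alpha = 5, p = 0.35, q = 0.2.
p^alpha * q^(1-alpha) = 0.35^5 * 0.2^-4 = 3.282617.
(1-p)^alpha * (1-q)^(1-alpha) = 0.65^5 * 0.8^-4 = 0.283274.
sum = 3.282617 + 0.283274 = 3.565891.
D = (1/4)*log(3.565891) = 0.3179

0.3179


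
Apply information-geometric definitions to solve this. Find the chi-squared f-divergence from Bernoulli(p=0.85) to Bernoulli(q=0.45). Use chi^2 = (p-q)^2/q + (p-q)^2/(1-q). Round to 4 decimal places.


Chi-squared divergence between Bernoulli distributions:
chi^2 = (p-q)^2/q + (p-q)^2/(1-q).
p = 0.85, q = 0.45, p-q = 0.4.
(p-q)^2 = 0.16.
term1 = 0.16/0.45 = 0.355556.
term2 = 0.16/0.55 = 0.290909.
chi^2 = 0.355556 + 0.290909 = 0.6465

0.6465


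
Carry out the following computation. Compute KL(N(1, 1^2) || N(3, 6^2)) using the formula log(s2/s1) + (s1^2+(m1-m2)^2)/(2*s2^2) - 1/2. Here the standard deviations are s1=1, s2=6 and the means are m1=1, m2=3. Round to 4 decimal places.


KL divergence between normal distributions:
KL = log(s2/s1) + (s1^2 + (m1-m2)^2)/(2*s2^2) - 1/2.
log(6/1) = 1.791759.
(1^2 + (1-3)^2)/(2*6^2) = (1 + 4)/72 = 0.069444.
KL = 1.791759 + 0.069444 - 0.5 = 1.3612

1.3612


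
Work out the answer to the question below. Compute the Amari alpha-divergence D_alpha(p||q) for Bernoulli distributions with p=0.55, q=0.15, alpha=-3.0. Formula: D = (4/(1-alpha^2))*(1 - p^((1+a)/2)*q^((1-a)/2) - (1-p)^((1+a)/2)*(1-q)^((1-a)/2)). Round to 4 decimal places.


Amari alpha-divergence:
D = (4/(1-alpha^2))*(1 - p^((1+a)/2)*q^((1-a)/2) - (1-p)^((1+a)/2)*(1-q)^((1-a)/2)).
alpha = -3.0, p = 0.55, q = 0.15.
e1 = (1+alpha)/2 = -1.0, e2 = (1-alpha)/2 = 2.0.
t1 = p^e1 * q^e2 = 0.55^-1.0 * 0.15^2.0 = 0.040909.
t2 = (1-p)^e1 * (1-q)^e2 = 0.45^-1.0 * 0.85^2.0 = 1.605556.
4/(1-alpha^2) = -0.5.
D = -0.5*(1 - 0.040909 - 1.605556) = 0.3232

0.3232


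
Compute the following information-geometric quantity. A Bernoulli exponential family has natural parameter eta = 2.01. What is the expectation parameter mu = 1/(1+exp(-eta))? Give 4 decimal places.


Dual coordinate (expectation parameter) for Bernoulli:
mu = 1/(1+exp(-eta)).
eta = 2.01.
exp(-eta) = exp(-2.01) = 0.133989.
mu = 1/(1+0.133989) = 0.8818

0.8818


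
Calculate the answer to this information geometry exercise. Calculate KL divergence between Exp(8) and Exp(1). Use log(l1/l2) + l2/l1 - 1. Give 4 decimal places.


KL divergence for exponential family:
KL = log(l1/l2) + l2/l1 - 1.
log(8/1) = 2.079442.
1/8 = 0.125.
KL = 2.079442 + 0.125 - 1 = 1.2044

1.2044


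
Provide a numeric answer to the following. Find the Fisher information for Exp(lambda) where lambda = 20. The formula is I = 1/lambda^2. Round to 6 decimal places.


Fisher information for exponential: I(lambda) = 1/lambda^2.
lambda = 20, lambda^2 = 400.
I = 1/400 = 0.002500

0.002500


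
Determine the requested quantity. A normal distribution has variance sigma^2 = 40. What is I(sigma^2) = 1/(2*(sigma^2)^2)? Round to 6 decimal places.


Fisher information for variance: I(sigma^2) = 1/(2*sigma^4).
sigma^2 = 40, so sigma^4 = 1600.
I = 1/(2*1600) = 1/3200 = 0.000313

0.000313


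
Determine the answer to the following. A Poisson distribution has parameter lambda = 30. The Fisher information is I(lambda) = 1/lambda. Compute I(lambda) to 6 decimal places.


Fisher information for Poisson: I(lambda) = 1/lambda.
lambda = 30.
I(lambda) = 1/30 = 0.033333

0.033333


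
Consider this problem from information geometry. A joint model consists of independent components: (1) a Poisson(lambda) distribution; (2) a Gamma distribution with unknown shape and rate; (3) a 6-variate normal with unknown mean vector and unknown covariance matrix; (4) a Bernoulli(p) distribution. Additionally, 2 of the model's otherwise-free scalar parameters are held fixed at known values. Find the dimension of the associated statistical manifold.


The dimension of a statistical manifold equals the number of free
(independent) real parameters of the model. For a product of independent
blocks the parameter counts add.
- Poisson (lambda): 1.
- Gamma (shape, rate): 2.
- 6-variate normal: 6 (mean) + 6*7/2 = 21 (symmetric covariance) = 27.
- Bernoulli (p): 1.
Total = 1 + 2 + 27 + 1 = 31.
2 parameter(s) fixed at known values: 31 - 2 = 29.
Dimension = 29

29


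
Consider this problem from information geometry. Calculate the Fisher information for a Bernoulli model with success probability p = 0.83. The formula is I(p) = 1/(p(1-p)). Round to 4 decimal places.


For Bernoulli(p), Fisher information is I(p) = 1/(p*(1-p)).
p = 0.83, 1-p = 0.17.
p*(1-p) = 0.1411.
I(p) = 1/0.1411 = 7.0872

7.0872


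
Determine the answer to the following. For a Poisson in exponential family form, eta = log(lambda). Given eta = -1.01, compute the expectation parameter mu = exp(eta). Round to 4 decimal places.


Expectation parameter for Poisson exponential family:
mu = exp(eta).
eta = -1.01.
mu = exp(-1.01) = 0.3642

0.3642


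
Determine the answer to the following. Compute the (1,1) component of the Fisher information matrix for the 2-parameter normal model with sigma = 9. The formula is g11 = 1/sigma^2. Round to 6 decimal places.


For the 2-parameter normal family, the Fisher metric has:
  g11 = 1/sigma^2, g22 = 2/sigma^2.
sigma = 9, sigma^2 = 81.
g11 = 0.012346

0.012346


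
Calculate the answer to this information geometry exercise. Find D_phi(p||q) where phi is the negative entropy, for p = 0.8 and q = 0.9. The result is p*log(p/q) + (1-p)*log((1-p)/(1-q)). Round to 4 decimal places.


Bregman divergence with negative entropy generator:
D = p*log(p/q) + (1-p)*log((1-p)/(1-q)).
p = 0.8, q = 0.9.
p*log(p/q) = 0.8*log(0.8/0.9) = -0.094226.
(1-p)*log((1-p)/(1-q)) = 0.2*log(0.2/0.1) = 0.138629.
D = -0.094226 + 0.138629 = 0.0444

0.0444


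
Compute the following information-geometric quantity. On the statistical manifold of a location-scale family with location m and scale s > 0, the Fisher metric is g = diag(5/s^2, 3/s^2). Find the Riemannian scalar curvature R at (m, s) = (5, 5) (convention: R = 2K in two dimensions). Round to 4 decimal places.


The metric has the form g = (A dm^2 + B ds^2)/s^2 with A = 5, B = 3.
Substitute u = sqrt(A/B)*m: g = B*(du^2 + ds^2)/s^2, i.e. B times the
Poincare upper half-plane metric, which has constant Gaussian curvature -1.
Scaling a 2D metric by a constant c divides the Gaussian curvature by c,
so K = -1/B = -1/(3) = -0.3333 everywhere (the point (m, s) = (5, 5) is irrelevant:
the curvature is constant).
Scalar curvature in dimension 2: R = 2K = -2/(3) = -0.6667.

-0.6667


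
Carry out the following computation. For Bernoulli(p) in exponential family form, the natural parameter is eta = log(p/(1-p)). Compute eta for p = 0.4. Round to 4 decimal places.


Natural parameter for Bernoulli: eta = log(p/(1-p)).
p = 0.4, 1-p = 0.6.
p/(1-p) = 0.666667.
eta = log(0.666667) = -0.4055

-0.4055


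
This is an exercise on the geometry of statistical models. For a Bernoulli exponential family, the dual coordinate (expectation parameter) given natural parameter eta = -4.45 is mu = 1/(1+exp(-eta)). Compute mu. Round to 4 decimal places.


Dual coordinate (expectation parameter) for Bernoulli:
mu = 1/(1+exp(-eta)).
eta = -4.45.
exp(-eta) = exp(4.45) = 85.626944.
mu = 1/(1+85.626944) = 0.0115

0.0115


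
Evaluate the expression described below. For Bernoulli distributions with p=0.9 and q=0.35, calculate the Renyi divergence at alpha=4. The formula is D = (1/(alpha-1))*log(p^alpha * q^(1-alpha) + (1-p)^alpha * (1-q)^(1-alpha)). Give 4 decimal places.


Renyi divergence of order alpha between Bernoulli distributions:
D = (1/(alpha-1))*log(p^alpha * q^(1-alpha) + (1-p)^alpha * (1-q)^(1-alpha)).
alpha = 4, p = 0.9, q = 0.35.
p^alpha * q^(1-alpha) = 0.9^4 * 0.35^-3 = 15.302624.
(1-p)^alpha * (1-q)^(1-alpha) = 0.1^4 * 0.65^-3 = 0.000364.
sum = 15.302624 + 0.000364 = 15.302988.
D = (1/3)*log(15.302988) = 0.9093

0.9093


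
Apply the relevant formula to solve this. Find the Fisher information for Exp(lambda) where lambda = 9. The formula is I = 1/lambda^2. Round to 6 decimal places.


Fisher information for exponential: I(lambda) = 1/lambda^2.
lambda = 9, lambda^2 = 81.
I = 1/81 = 0.012346

0.012346


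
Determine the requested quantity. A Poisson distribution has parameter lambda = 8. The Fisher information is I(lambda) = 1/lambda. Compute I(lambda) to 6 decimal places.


Fisher information for Poisson: I(lambda) = 1/lambda.
lambda = 8.
I(lambda) = 1/8 = 0.125000

0.125000


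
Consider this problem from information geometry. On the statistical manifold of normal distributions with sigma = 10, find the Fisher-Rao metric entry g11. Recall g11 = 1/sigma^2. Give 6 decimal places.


For the 2-parameter normal family, the Fisher metric has:
  g11 = 1/sigma^2, g22 = 2/sigma^2.
sigma = 10, sigma^2 = 100.
g11 = 0.010000

0.010000


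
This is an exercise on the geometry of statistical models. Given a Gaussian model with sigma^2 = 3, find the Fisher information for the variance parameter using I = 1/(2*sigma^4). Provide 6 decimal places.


Fisher information for variance: I(sigma^2) = 1/(2*sigma^4).
sigma^2 = 3, so sigma^4 = 9.
I = 1/(2*9) = 1/18 = 0.055556

0.055556


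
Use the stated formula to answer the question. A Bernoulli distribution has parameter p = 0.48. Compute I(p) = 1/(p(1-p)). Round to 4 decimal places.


For Bernoulli(p), Fisher information is I(p) = 1/(p*(1-p)).
p = 0.48, 1-p = 0.52.
p*(1-p) = 0.2496.
I(p) = 1/0.2496 = 4.0064

4.0064


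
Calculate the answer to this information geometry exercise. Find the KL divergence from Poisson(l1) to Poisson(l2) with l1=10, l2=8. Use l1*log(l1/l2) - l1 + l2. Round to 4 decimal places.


KL divergence for Poisson:
KL = l1*log(l1/l2) - l1 + l2.
l1 = 10, l2 = 8.
log(10/8) = 0.223144.
l1*log(l1/l2) = 10 * 0.223144 = 2.231436.
KL = 2.231436 - 10 + 8 = 0.2314

0.2314


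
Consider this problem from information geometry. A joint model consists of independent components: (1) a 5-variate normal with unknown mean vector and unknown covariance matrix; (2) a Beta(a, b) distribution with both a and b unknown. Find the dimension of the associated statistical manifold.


The dimension of a statistical manifold equals the number of free
(independent) real parameters of the model. For a product of independent
blocks the parameter counts add.
- 5-variate normal: 5 (mean) + 5*6/2 = 15 (symmetric covariance) = 20.
- Beta (a, b): 2.
Total = 20 + 2 = 22.
Dimension = 22

22


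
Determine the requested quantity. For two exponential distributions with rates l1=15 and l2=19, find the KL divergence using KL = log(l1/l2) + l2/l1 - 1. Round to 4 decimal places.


KL divergence for exponential family:
KL = log(l1/l2) + l2/l1 - 1.
log(15/19) = -0.236389.
19/15 = 1.266667.
KL = -0.236389 + 1.266667 - 1 = 0.0303

0.0303


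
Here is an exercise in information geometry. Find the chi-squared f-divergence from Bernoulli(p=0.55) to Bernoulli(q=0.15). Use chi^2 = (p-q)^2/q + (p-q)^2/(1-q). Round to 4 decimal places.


Chi-squared divergence between Bernoulli distributions:
chi^2 = (p-q)^2/q + (p-q)^2/(1-q).
p = 0.55, q = 0.15, p-q = 0.4.
(p-q)^2 = 0.16.
term1 = 0.16/0.15 = 1.066667.
term2 = 0.16/0.85 = 0.188235.
chi^2 = 1.066667 + 0.188235 = 1.2549

1.2549


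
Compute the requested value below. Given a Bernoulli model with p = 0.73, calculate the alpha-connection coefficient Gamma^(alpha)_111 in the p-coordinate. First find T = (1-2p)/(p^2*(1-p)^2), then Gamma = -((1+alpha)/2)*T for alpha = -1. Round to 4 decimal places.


Skewness (Amari-Chentsov) tensor: T = (1-2p)/(p^2*(1-p)^2).
p = 0.73, 1-2p = -0.46, p^2 = 0.5329, (1-p)^2 = 0.0729.
T = -0.46/(0.5329 * 0.0729) = -11.840896.
In the p-coordinate, Gamma^(alpha) = Gamma^(0) - (alpha/2)*T with Gamma^(0) = (1/2)*g'(p) = -T/2,
so Gamma^(alpha) = -((1+alpha)/2)*T.
alpha = -1, -(1+alpha)/2 = 0.0.
Gamma = 0.0 * -11.840896 = 0.0000

0.0000


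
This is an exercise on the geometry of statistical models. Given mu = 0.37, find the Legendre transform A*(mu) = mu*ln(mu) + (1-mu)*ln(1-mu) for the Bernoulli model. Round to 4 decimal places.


Legendre transform for Bernoulli:
A*(mu) = mu*log(mu) + (1-mu)*log(1-mu).
mu = 0.37, 1-mu = 0.63.
mu*log(mu) = 0.37*log(0.37) = -0.367873.
(1-mu)*log(1-mu) = 0.63*log(0.63) = -0.291082.
A* = -0.367873 + -0.291082 = -0.6590

-0.6590


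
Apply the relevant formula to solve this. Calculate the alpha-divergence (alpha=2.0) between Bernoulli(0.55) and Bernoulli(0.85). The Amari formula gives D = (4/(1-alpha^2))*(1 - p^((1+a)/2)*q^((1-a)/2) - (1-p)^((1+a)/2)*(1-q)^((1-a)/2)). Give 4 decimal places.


Amari alpha-divergence:
D = (4/(1-alpha^2))*(1 - p^((1+a)/2)*q^((1-a)/2) - (1-p)^((1+a)/2)*(1-q)^((1-a)/2)).
alpha = 2.0, p = 0.55, q = 0.85.
e1 = (1+alpha)/2 = 1.5, e2 = (1-alpha)/2 = -0.5.
t1 = p^e1 * q^e2 = 0.55^1.5 * 0.85^-0.5 = 0.44242.
t2 = (1-p)^e1 * (1-q)^e2 = 0.45^1.5 * 0.15^-0.5 = 0.779423.
4/(1-alpha^2) = -1.333333.
D = -1.333333*(1 - 0.44242 - 0.779423) = 0.2958

0.2958


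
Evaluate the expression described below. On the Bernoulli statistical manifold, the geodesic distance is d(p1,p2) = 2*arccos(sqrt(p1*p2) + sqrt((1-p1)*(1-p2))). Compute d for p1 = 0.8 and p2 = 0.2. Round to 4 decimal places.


Geodesic distance on Bernoulli manifold:
d(p1,p2) = 2*arccos(sqrt(p1*p2) + sqrt((1-p1)*(1-p2))).
sqrt(p1*p2) = sqrt(0.8*0.2) = 0.4.
sqrt((1-p1)*(1-p2)) = sqrt(0.2*0.8) = 0.4.
arg = 0.4 + 0.4 = 0.8.
d = 2*arccos(0.8) = 1.2870

1.2870


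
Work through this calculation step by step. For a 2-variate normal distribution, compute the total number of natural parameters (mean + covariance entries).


Exponential family dimension calculation:
For 2-dim MVN: mean has 2 params, covariance has 2*3/2 = 3 unique entries.
Total dim = 2 + 3 = 5.

5


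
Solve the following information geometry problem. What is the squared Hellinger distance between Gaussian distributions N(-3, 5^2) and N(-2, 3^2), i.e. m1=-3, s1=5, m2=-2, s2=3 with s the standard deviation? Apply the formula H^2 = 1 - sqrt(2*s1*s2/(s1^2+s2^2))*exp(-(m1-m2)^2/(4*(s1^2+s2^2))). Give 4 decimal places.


Squared Hellinger distance for Gaussians:
H^2 = 1 - sqrt(2*s1*s2/(s1^2+s2^2)) * exp(-(m1-m2)^2/(4*(s1^2+s2^2))).
s1^2 = 25, s2^2 = 9, s1^2+s2^2 = 34.
sqrt(2*5*3/(34)) = 0.939336.
(m1-m2)^2 = (-1)^2 = 1.
exp(-1/(4*34)) = exp(-0.007353) = 0.992674.
H^2 = 1 - 0.939336*0.992674 = 0.0675

0.0675


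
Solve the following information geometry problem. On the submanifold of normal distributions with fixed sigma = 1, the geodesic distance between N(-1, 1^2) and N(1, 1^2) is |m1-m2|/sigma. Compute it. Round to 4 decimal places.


On the fixed-variance normal subfamily, geodesic distance = |m1-m2|/sigma.
|-1 - 1| = 2.
sigma = 1.
d = 2/1 = 2.0000

2.0000


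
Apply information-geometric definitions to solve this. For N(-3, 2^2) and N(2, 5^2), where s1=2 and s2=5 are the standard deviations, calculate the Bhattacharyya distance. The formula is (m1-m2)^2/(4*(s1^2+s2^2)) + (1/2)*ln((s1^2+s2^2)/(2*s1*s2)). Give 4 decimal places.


Bhattacharyya distance between two Gaussians:
DB = (m1-m2)^2/(4*(s1^2+s2^2)) + (1/2)*ln((s1^2+s2^2)/(2*s1*s2)).
(m1-m2)^2 = (-5)^2 = 25.
s1^2+s2^2 = 4 + 25 = 29.
term1 = 25/116 = 0.215517.
term2 = 0.5*ln(29/20.0) = 0.185782.
DB = 0.215517 + 0.185782 = 0.4013

0.4013


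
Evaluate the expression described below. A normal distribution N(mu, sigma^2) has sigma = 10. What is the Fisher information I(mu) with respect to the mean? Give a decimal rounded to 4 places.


The Fisher information for the mean of a normal distribution is I(mu) = 1/sigma^2.
sigma = 10, so sigma^2 = 100.
I(mu) = 1/100 = 0.0100

0.0100


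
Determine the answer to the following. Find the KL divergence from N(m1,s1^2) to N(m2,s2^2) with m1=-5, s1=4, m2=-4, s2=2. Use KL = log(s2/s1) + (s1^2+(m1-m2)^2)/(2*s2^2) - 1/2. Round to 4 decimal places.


KL divergence between normal distributions:
KL = log(s2/s1) + (s1^2 + (m1-m2)^2)/(2*s2^2) - 1/2.
log(2/4) = -0.693147.
(4^2 + (-5--4)^2)/(2*2^2) = (16 + 1)/8 = 2.125.
KL = -0.693147 + 2.125 - 0.5 = 0.9319

0.9319


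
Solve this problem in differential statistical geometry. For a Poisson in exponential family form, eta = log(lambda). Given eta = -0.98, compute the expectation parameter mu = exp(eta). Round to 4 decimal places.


Expectation parameter for Poisson exponential family:
mu = exp(eta).
eta = -0.98.
mu = exp(-0.98) = 0.3753

0.3753


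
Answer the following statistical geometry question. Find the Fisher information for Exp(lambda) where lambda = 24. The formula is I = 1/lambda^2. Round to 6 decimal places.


Fisher information for exponential: I(lambda) = 1/lambda^2.
lambda = 24, lambda^2 = 576.
I = 1/576 = 0.001736

0.001736


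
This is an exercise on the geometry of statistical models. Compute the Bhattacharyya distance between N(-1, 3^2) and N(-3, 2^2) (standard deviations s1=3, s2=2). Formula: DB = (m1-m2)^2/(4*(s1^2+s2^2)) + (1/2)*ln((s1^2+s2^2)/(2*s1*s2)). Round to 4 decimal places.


Bhattacharyya distance between two Gaussians:
DB = (m1-m2)^2/(4*(s1^2+s2^2)) + (1/2)*ln((s1^2+s2^2)/(2*s1*s2)).
(m1-m2)^2 = (2)^2 = 4.
s1^2+s2^2 = 9 + 4 = 13.
term1 = 4/52 = 0.076923.
term2 = 0.5*ln(13/12.0) = 0.040021.
DB = 0.076923 + 0.040021 = 0.1169

0.1169


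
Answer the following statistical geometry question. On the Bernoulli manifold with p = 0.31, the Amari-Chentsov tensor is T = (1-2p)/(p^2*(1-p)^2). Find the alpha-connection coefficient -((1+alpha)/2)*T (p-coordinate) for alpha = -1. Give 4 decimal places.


Skewness (Amari-Chentsov) tensor: T = (1-2p)/(p^2*(1-p)^2).
p = 0.31, 1-2p = 0.38, p^2 = 0.0961, (1-p)^2 = 0.4761.
T = 0.38/(0.0961 * 0.4761) = 8.305428.
In the p-coordinate, Gamma^(alpha) = Gamma^(0) - (alpha/2)*T with Gamma^(0) = (1/2)*g'(p) = -T/2,
so Gamma^(alpha) = -((1+alpha)/2)*T.
alpha = -1, -(1+alpha)/2 = 0.0.
Gamma = 0.0 * 8.305428 = 0.0000

0.0000


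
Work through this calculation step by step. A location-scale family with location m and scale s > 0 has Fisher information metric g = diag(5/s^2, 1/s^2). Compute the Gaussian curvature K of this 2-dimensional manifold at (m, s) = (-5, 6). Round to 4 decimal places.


The metric has the form g = (A dm^2 + B ds^2)/s^2 with A = 5, B = 1.
Substitute u = sqrt(A/B)*m: g = B*(du^2 + ds^2)/s^2, i.e. B times the
Poincare upper half-plane metric, which has constant Gaussian curvature -1.
Scaling a 2D metric by a constant c divides the Gaussian curvature by c,
so K = -1/B = -1/(1) = -1.0000 everywhere (the point (m, s) = (-5, 6) is irrelevant:
the curvature is constant).
The requested Gaussian curvature is K = -1.0000.

-1.0000


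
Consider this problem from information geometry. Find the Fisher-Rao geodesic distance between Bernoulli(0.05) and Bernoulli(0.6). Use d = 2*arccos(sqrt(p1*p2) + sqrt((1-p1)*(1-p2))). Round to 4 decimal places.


Geodesic distance on Bernoulli manifold:
d(p1,p2) = 2*arccos(sqrt(p1*p2) + sqrt((1-p1)*(1-p2))).
sqrt(p1*p2) = sqrt(0.05*0.6) = 0.173205.
sqrt((1-p1)*(1-p2)) = sqrt(0.95*0.4) = 0.616441.
arg = 0.173205 + 0.616441 = 0.789646.
d = 2*arccos(0.789646) = 1.3211

1.3211


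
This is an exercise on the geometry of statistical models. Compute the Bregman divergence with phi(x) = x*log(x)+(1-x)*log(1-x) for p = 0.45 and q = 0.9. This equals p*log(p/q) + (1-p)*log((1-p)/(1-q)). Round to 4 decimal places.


Bregman divergence with negative entropy generator:
D = p*log(p/q) + (1-p)*log((1-p)/(1-q)).
p = 0.45, q = 0.9.
p*log(p/q) = 0.45*log(0.45/0.9) = -0.311916.
(1-p)*log((1-p)/(1-q)) = 0.55*log(0.55/0.1) = 0.937611.
D = -0.311916 + 0.937611 = 0.6257

0.6257


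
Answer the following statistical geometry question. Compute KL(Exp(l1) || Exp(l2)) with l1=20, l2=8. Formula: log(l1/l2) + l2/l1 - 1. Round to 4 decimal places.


KL divergence for exponential family:
KL = log(l1/l2) + l2/l1 - 1.
log(20/8) = 0.916291.
8/20 = 0.4.
KL = 0.916291 + 0.4 - 1 = 0.3163

0.3163


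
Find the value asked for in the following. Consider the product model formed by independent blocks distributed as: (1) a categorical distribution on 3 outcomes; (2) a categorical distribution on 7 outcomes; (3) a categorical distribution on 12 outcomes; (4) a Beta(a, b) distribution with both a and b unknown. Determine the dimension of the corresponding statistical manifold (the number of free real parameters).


The dimension of a statistical manifold equals the number of free
(independent) real parameters of the model. For a product of independent
blocks the parameter counts add.
- categorical on 3 outcomes (probabilities sum to 1): 3-1 = 2.
- categorical on 7 outcomes (probabilities sum to 1): 7-1 = 6.
- categorical on 12 outcomes (probabilities sum to 1): 12-1 = 11.
- Beta (a, b): 2.
Total = 2 + 6 + 11 + 2 = 21.
Dimension = 21

21


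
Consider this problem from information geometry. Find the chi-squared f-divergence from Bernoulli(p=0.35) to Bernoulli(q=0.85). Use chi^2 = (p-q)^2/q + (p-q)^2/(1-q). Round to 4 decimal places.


Chi-squared divergence between Bernoulli distributions:
chi^2 = (p-q)^2/q + (p-q)^2/(1-q).
p = 0.35, q = 0.85, p-q = -0.5.
(p-q)^2 = 0.25.
term1 = 0.25/0.85 = 0.294118.
term2 = 0.25/0.15 = 1.666667.
chi^2 = 0.294118 + 1.666667 = 1.9608

1.9608


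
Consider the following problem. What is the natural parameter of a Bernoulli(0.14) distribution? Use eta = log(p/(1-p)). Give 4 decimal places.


Natural parameter for Bernoulli: eta = log(p/(1-p)).
p = 0.14, 1-p = 0.86.
p/(1-p) = 0.162791.
eta = log(0.162791) = -1.8153

-1.8153


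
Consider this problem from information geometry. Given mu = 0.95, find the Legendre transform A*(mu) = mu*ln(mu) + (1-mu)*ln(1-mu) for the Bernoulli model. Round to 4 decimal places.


Legendre transform for Bernoulli:
A*(mu) = mu*log(mu) + (1-mu)*log(1-mu).
mu = 0.95, 1-mu = 0.05.
mu*log(mu) = 0.95*log(0.95) = -0.048729.
(1-mu)*log(1-mu) = 0.05*log(0.05) = -0.149787.
A* = -0.048729 + -0.149787 = -0.1985

-0.1985


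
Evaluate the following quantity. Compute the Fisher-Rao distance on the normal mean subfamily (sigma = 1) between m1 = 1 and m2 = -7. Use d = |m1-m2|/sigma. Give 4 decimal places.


On the fixed-variance normal subfamily, geodesic distance = |m1-m2|/sigma.
|1 - -7| = 8.
sigma = 1.
d = 8/1 = 8.0000

8.0000


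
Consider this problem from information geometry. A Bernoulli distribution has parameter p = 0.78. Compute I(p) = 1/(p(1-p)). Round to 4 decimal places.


For Bernoulli(p), Fisher information is I(p) = 1/(p*(1-p)).
p = 0.78, 1-p = 0.22.
p*(1-p) = 0.1716.
I(p) = 1/0.1716 = 5.8275

5.8275


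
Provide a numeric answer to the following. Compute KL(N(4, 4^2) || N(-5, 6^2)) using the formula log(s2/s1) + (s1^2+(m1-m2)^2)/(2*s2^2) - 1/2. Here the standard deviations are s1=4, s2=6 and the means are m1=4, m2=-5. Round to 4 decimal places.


KL divergence between normal distributions:
KL = log(s2/s1) + (s1^2 + (m1-m2)^2)/(2*s2^2) - 1/2.
log(6/4) = 0.405465.
(4^2 + (4--5)^2)/(2*6^2) = (16 + 81)/72 = 1.347222.
KL = 0.405465 + 1.347222 - 0.5 = 1.2527

1.2527


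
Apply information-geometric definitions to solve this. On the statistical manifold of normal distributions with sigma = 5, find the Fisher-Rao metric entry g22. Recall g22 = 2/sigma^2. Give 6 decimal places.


For the 2-parameter normal family, the Fisher metric has:
  g11 = 1/sigma^2, g22 = 2/sigma^2.
sigma = 5, sigma^2 = 25.
g22 = 0.080000

0.080000


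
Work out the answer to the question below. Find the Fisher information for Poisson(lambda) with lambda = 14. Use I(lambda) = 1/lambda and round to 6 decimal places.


Fisher information for Poisson: I(lambda) = 1/lambda.
lambda = 14.
I(lambda) = 1/14 = 0.071429

0.071429


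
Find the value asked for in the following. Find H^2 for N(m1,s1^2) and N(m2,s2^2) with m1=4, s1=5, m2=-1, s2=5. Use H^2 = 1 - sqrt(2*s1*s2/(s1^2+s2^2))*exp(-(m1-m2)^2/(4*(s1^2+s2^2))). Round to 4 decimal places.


Squared Hellinger distance for Gaussians:
H^2 = 1 - sqrt(2*s1*s2/(s1^2+s2^2)) * exp(-(m1-m2)^2/(4*(s1^2+s2^2))).
s1^2 = 25, s2^2 = 25, s1^2+s2^2 = 50.
sqrt(2*5*5/(50)) = 1.0.
(m1-m2)^2 = (5)^2 = 25.
exp(-25/(4*50)) = exp(-0.125) = 0.882497.
H^2 = 1 - 1.0*0.882497 = 0.1175

0.1175


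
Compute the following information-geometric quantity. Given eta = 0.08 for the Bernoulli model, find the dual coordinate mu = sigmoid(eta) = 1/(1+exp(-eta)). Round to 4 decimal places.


Dual coordinate (expectation parameter) for Bernoulli:
mu = 1/(1+exp(-eta)).
eta = 0.08.
exp(-eta) = exp(-0.08) = 0.923116.
mu = 1/(1+0.923116) = 0.5200

0.5200


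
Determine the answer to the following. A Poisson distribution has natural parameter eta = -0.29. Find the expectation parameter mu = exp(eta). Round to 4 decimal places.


Expectation parameter for Poisson exponential family:
mu = exp(eta).
eta = -0.29.
mu = exp(-0.29) = 0.7483

0.7483


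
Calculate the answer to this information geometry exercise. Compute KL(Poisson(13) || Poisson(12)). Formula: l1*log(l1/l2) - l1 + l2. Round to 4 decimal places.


KL divergence for Poisson:
KL = l1*log(l1/l2) - l1 + l2.
l1 = 13, l2 = 12.
log(13/12) = 0.080043.
l1*log(l1/l2) = 13 * 0.080043 = 1.040555.
KL = 1.040555 - 13 + 12 = 0.0406

0.0406


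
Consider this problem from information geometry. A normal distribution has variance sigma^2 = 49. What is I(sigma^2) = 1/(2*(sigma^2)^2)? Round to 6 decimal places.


Fisher information for variance: I(sigma^2) = 1/(2*sigma^4).
sigma^2 = 49, so sigma^4 = 2401.
I = 1/(2*2401) = 1/4802 = 0.000208

0.000208


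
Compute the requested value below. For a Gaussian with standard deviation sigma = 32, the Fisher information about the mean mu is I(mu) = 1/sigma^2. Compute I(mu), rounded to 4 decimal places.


The Fisher information for the mean of a normal distribution is I(mu) = 1/sigma^2.
sigma = 32, so sigma^2 = 1024.
I(mu) = 1/1024 = 0.0010

0.0010


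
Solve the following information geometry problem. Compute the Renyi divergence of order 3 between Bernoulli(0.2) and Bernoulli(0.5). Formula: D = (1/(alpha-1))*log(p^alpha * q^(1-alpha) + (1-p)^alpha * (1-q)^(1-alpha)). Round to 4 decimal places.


Renyi divergence of order alpha between Bernoulli distributions:
D = (1/(alpha-1))*log(p^alpha * q^(1-alpha) + (1-p)^alpha * (1-q)^(1-alpha)).
alpha = 3, p = 0.2, q = 0.5.
p^alpha * q^(1-alpha) = 0.2^3 * 0.5^-2 = 0.032.
(1-p)^alpha * (1-q)^(1-alpha) = 0.8^3 * 0.5^-2 = 2.048.
sum = 0.032 + 2.048 = 2.08.
D = (1/2)*log(2.08) = 0.3662

0.3662


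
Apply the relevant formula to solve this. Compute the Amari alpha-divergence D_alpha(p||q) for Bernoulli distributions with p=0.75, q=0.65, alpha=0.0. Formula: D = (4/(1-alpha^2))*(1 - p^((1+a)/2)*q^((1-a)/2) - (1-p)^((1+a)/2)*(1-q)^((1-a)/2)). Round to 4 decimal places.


Amari alpha-divergence:
D = (4/(1-alpha^2))*(1 - p^((1+a)/2)*q^((1-a)/2) - (1-p)^((1+a)/2)*(1-q)^((1-a)/2)).
alpha = 0.0, p = 0.75, q = 0.65.
e1 = (1+alpha)/2 = 0.5, e2 = (1-alpha)/2 = 0.5.
t1 = p^e1 * q^e2 = 0.75^0.5 * 0.65^0.5 = 0.698212.
t2 = (1-p)^e1 * (1-q)^e2 = 0.25^0.5 * 0.35^0.5 = 0.295804.
4/(1-alpha^2) = 4.0.
D = 4.0*(1 - 0.698212 - 0.295804) = 0.0239

0.0239


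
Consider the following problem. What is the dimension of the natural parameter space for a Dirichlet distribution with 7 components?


Exponential family dimension calculation:
Dirichlet with 7 components has 7 natural parameters.

7


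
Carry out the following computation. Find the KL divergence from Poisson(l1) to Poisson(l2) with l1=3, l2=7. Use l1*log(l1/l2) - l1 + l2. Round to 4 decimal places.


KL divergence for Poisson:
KL = l1*log(l1/l2) - l1 + l2.
l1 = 3, l2 = 7.
log(3/7) = -0.847298.
l1*log(l1/l2) = 3 * -0.847298 = -2.541894.
KL = -2.541894 - 3 + 7 = 1.4581

1.4581


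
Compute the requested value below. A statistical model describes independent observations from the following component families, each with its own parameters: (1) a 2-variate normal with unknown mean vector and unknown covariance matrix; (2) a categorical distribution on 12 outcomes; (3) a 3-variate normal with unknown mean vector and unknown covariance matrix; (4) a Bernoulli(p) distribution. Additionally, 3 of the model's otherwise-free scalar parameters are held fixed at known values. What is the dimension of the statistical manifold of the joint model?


The dimension of a statistical manifold equals the number of free
(independent) real parameters of the model. For a product of independent
blocks the parameter counts add.
- 2-variate normal: 2 (mean) + 2*3/2 = 3 (symmetric covariance) = 5.
- categorical on 12 outcomes (probabilities sum to 1): 12-1 = 11.
- 3-variate normal: 3 (mean) + 3*4/2 = 6 (symmetric covariance) = 9.
- Bernoulli (p): 1.
Total = 5 + 11 + 9 + 1 = 26.
3 parameter(s) fixed at known values: 26 - 3 = 23.
Dimension = 23

23
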